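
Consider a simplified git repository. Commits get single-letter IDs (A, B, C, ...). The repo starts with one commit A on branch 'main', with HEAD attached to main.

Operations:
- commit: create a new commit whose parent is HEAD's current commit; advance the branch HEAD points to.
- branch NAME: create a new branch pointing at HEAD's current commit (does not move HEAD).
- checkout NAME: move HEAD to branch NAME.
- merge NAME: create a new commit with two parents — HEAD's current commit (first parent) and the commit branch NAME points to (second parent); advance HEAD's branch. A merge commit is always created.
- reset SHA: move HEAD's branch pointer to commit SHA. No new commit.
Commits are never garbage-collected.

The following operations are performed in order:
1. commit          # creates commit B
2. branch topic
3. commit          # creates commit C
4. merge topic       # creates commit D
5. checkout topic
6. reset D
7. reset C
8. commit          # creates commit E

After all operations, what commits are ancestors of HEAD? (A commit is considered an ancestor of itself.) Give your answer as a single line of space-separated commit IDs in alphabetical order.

After op 1 (commit): HEAD=main@B [main=B]
After op 2 (branch): HEAD=main@B [main=B topic=B]
After op 3 (commit): HEAD=main@C [main=C topic=B]
After op 4 (merge): HEAD=main@D [main=D topic=B]
After op 5 (checkout): HEAD=topic@B [main=D topic=B]
After op 6 (reset): HEAD=topic@D [main=D topic=D]
After op 7 (reset): HEAD=topic@C [main=D topic=C]
After op 8 (commit): HEAD=topic@E [main=D topic=E]

Answer: A B C E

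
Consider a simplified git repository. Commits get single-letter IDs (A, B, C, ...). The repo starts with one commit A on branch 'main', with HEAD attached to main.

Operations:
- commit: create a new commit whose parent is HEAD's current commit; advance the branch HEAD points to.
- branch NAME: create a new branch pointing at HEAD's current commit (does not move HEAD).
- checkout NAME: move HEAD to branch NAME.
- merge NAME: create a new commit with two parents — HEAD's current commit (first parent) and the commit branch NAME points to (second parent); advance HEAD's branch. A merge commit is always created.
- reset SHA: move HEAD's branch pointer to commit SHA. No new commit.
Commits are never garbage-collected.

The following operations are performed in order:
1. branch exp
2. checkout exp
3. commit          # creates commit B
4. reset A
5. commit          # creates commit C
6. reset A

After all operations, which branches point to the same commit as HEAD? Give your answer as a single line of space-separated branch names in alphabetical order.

After op 1 (branch): HEAD=main@A [exp=A main=A]
After op 2 (checkout): HEAD=exp@A [exp=A main=A]
After op 3 (commit): HEAD=exp@B [exp=B main=A]
After op 4 (reset): HEAD=exp@A [exp=A main=A]
After op 5 (commit): HEAD=exp@C [exp=C main=A]
After op 6 (reset): HEAD=exp@A [exp=A main=A]

Answer: exp main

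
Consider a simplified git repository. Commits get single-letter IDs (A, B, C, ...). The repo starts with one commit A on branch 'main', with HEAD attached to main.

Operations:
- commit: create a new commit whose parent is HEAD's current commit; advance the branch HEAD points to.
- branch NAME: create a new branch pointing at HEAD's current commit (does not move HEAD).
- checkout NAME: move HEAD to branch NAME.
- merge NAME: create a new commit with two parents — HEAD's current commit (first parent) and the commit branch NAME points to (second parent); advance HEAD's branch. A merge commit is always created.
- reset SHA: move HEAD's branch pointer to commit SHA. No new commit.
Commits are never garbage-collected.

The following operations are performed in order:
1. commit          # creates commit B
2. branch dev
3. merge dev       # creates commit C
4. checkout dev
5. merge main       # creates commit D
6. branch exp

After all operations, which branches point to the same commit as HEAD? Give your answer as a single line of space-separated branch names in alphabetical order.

Answer: dev exp

Derivation:
After op 1 (commit): HEAD=main@B [main=B]
After op 2 (branch): HEAD=main@B [dev=B main=B]
After op 3 (merge): HEAD=main@C [dev=B main=C]
After op 4 (checkout): HEAD=dev@B [dev=B main=C]
After op 5 (merge): HEAD=dev@D [dev=D main=C]
After op 6 (branch): HEAD=dev@D [dev=D exp=D main=C]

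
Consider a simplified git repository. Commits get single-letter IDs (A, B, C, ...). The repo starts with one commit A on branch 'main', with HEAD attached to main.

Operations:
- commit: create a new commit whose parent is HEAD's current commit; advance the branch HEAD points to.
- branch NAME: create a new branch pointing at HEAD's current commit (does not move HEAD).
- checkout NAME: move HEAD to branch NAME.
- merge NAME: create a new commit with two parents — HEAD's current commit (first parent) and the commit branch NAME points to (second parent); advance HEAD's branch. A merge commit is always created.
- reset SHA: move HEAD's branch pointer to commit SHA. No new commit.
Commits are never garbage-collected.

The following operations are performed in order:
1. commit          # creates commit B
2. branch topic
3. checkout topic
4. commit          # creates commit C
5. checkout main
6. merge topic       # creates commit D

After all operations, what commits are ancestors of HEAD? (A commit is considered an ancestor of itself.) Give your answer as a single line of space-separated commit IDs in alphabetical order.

After op 1 (commit): HEAD=main@B [main=B]
After op 2 (branch): HEAD=main@B [main=B topic=B]
After op 3 (checkout): HEAD=topic@B [main=B topic=B]
After op 4 (commit): HEAD=topic@C [main=B topic=C]
After op 5 (checkout): HEAD=main@B [main=B topic=C]
After op 6 (merge): HEAD=main@D [main=D topic=C]

Answer: A B C D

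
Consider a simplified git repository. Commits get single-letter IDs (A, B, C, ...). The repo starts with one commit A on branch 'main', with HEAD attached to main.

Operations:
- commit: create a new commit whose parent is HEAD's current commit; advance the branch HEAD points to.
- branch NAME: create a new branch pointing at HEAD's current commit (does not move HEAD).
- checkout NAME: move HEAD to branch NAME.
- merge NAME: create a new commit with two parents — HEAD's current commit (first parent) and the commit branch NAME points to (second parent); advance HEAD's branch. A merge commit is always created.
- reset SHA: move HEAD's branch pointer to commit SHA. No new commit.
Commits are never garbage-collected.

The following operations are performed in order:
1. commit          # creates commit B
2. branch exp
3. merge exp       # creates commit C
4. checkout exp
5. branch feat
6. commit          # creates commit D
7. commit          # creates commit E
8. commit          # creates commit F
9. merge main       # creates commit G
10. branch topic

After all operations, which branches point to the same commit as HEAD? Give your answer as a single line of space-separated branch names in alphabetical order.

Answer: exp topic

Derivation:
After op 1 (commit): HEAD=main@B [main=B]
After op 2 (branch): HEAD=main@B [exp=B main=B]
After op 3 (merge): HEAD=main@C [exp=B main=C]
After op 4 (checkout): HEAD=exp@B [exp=B main=C]
After op 5 (branch): HEAD=exp@B [exp=B feat=B main=C]
After op 6 (commit): HEAD=exp@D [exp=D feat=B main=C]
After op 7 (commit): HEAD=exp@E [exp=E feat=B main=C]
After op 8 (commit): HEAD=exp@F [exp=F feat=B main=C]
After op 9 (merge): HEAD=exp@G [exp=G feat=B main=C]
After op 10 (branch): HEAD=exp@G [exp=G feat=B main=C topic=G]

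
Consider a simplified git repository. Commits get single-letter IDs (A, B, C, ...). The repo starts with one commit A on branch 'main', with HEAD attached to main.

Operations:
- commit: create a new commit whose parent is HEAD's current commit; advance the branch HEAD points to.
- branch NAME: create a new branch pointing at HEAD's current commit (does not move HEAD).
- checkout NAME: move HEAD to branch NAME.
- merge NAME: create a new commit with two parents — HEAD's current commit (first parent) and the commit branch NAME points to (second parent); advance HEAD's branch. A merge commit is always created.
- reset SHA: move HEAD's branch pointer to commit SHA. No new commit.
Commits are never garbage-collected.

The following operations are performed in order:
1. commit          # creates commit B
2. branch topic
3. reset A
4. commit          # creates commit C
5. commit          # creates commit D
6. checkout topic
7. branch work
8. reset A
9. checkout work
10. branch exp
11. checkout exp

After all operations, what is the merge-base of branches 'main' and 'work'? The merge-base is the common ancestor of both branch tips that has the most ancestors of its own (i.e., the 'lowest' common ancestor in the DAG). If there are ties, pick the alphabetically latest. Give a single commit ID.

Answer: A

Derivation:
After op 1 (commit): HEAD=main@B [main=B]
After op 2 (branch): HEAD=main@B [main=B topic=B]
After op 3 (reset): HEAD=main@A [main=A topic=B]
After op 4 (commit): HEAD=main@C [main=C topic=B]
After op 5 (commit): HEAD=main@D [main=D topic=B]
After op 6 (checkout): HEAD=topic@B [main=D topic=B]
After op 7 (branch): HEAD=topic@B [main=D topic=B work=B]
After op 8 (reset): HEAD=topic@A [main=D topic=A work=B]
After op 9 (checkout): HEAD=work@B [main=D topic=A work=B]
After op 10 (branch): HEAD=work@B [exp=B main=D topic=A work=B]
After op 11 (checkout): HEAD=exp@B [exp=B main=D topic=A work=B]
ancestors(main=D): ['A', 'C', 'D']
ancestors(work=B): ['A', 'B']
common: ['A']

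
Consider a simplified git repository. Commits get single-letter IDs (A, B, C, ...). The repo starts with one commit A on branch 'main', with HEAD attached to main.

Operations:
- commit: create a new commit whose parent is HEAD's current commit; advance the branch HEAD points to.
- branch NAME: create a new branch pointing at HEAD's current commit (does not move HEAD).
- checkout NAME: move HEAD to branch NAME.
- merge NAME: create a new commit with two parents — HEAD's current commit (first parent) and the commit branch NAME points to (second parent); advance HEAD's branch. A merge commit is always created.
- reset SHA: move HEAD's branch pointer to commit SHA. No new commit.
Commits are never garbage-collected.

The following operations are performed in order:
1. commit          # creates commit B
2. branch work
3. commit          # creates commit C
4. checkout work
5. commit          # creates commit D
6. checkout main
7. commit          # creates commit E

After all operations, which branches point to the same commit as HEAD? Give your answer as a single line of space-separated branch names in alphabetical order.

After op 1 (commit): HEAD=main@B [main=B]
After op 2 (branch): HEAD=main@B [main=B work=B]
After op 3 (commit): HEAD=main@C [main=C work=B]
After op 4 (checkout): HEAD=work@B [main=C work=B]
After op 5 (commit): HEAD=work@D [main=C work=D]
After op 6 (checkout): HEAD=main@C [main=C work=D]
After op 7 (commit): HEAD=main@E [main=E work=D]

Answer: main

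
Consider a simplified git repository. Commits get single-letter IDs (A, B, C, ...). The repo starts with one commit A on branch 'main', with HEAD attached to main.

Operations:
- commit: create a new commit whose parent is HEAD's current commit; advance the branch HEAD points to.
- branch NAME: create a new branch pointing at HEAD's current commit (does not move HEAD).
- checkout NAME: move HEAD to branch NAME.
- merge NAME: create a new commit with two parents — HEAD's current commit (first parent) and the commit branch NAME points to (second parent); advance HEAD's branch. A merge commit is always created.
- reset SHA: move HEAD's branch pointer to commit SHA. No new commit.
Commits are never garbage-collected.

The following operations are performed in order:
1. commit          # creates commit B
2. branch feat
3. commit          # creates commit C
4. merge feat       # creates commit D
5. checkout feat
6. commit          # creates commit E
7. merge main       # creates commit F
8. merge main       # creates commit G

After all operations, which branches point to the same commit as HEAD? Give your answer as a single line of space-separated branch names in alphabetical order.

Answer: feat

Derivation:
After op 1 (commit): HEAD=main@B [main=B]
After op 2 (branch): HEAD=main@B [feat=B main=B]
After op 3 (commit): HEAD=main@C [feat=B main=C]
After op 4 (merge): HEAD=main@D [feat=B main=D]
After op 5 (checkout): HEAD=feat@B [feat=B main=D]
After op 6 (commit): HEAD=feat@E [feat=E main=D]
After op 7 (merge): HEAD=feat@F [feat=F main=D]
After op 8 (merge): HEAD=feat@G [feat=G main=D]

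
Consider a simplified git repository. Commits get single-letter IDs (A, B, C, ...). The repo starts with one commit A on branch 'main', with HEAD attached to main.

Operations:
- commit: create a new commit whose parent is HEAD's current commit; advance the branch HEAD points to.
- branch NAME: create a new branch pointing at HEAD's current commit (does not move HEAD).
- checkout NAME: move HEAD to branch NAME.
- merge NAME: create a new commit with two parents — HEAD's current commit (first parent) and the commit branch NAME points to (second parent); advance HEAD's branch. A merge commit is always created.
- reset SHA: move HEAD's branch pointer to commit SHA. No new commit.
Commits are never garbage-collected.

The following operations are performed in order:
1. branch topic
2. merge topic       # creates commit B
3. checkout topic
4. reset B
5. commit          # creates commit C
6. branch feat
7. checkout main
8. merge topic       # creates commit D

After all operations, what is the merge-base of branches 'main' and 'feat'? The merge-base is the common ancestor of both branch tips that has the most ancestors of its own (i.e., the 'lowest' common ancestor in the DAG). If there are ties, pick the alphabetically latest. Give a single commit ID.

Answer: C

Derivation:
After op 1 (branch): HEAD=main@A [main=A topic=A]
After op 2 (merge): HEAD=main@B [main=B topic=A]
After op 3 (checkout): HEAD=topic@A [main=B topic=A]
After op 4 (reset): HEAD=topic@B [main=B topic=B]
After op 5 (commit): HEAD=topic@C [main=B topic=C]
After op 6 (branch): HEAD=topic@C [feat=C main=B topic=C]
After op 7 (checkout): HEAD=main@B [feat=C main=B topic=C]
After op 8 (merge): HEAD=main@D [feat=C main=D topic=C]
ancestors(main=D): ['A', 'B', 'C', 'D']
ancestors(feat=C): ['A', 'B', 'C']
common: ['A', 'B', 'C']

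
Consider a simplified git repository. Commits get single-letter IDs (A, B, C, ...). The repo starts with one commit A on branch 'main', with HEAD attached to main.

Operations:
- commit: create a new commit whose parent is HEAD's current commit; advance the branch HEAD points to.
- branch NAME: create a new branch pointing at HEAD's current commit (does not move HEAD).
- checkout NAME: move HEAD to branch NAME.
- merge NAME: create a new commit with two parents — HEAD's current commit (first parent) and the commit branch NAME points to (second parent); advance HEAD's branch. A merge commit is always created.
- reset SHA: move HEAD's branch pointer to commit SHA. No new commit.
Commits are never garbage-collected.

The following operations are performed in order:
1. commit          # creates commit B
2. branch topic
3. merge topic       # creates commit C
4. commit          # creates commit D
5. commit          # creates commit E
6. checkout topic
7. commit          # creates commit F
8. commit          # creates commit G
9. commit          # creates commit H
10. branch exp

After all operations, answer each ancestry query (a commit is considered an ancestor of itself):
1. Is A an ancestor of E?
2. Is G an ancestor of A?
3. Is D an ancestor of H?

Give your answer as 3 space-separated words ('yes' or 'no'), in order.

After op 1 (commit): HEAD=main@B [main=B]
After op 2 (branch): HEAD=main@B [main=B topic=B]
After op 3 (merge): HEAD=main@C [main=C topic=B]
After op 4 (commit): HEAD=main@D [main=D topic=B]
After op 5 (commit): HEAD=main@E [main=E topic=B]
After op 6 (checkout): HEAD=topic@B [main=E topic=B]
After op 7 (commit): HEAD=topic@F [main=E topic=F]
After op 8 (commit): HEAD=topic@G [main=E topic=G]
After op 9 (commit): HEAD=topic@H [main=E topic=H]
After op 10 (branch): HEAD=topic@H [exp=H main=E topic=H]
ancestors(E) = {A,B,C,D,E}; A in? yes
ancestors(A) = {A}; G in? no
ancestors(H) = {A,B,F,G,H}; D in? no

Answer: yes no no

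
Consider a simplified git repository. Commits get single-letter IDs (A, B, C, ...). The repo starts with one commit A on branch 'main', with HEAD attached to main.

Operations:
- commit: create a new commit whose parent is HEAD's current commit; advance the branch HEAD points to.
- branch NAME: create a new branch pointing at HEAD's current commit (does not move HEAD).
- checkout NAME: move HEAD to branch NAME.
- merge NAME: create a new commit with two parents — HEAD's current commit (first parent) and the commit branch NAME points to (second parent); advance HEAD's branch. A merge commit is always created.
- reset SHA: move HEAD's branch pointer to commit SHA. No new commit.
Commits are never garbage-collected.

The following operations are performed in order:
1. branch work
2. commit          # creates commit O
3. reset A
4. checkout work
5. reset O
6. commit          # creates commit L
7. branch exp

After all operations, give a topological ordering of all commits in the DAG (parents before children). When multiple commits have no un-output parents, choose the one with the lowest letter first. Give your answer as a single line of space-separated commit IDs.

After op 1 (branch): HEAD=main@A [main=A work=A]
After op 2 (commit): HEAD=main@O [main=O work=A]
After op 3 (reset): HEAD=main@A [main=A work=A]
After op 4 (checkout): HEAD=work@A [main=A work=A]
After op 5 (reset): HEAD=work@O [main=A work=O]
After op 6 (commit): HEAD=work@L [main=A work=L]
After op 7 (branch): HEAD=work@L [exp=L main=A work=L]
commit A: parents=[]
commit L: parents=['O']
commit O: parents=['A']

Answer: A O L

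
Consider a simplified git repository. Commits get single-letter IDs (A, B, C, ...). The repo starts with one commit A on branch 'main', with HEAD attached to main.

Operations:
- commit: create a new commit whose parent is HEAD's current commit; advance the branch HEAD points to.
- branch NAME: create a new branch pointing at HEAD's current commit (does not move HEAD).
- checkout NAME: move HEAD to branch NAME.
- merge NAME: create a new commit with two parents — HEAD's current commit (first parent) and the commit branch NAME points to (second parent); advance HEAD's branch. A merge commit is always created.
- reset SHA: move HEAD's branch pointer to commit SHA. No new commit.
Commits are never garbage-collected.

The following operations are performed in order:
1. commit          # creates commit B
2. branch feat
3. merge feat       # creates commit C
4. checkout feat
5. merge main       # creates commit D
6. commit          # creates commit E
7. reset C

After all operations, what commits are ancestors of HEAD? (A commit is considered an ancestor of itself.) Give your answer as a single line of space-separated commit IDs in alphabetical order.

Answer: A B C

Derivation:
After op 1 (commit): HEAD=main@B [main=B]
After op 2 (branch): HEAD=main@B [feat=B main=B]
After op 3 (merge): HEAD=main@C [feat=B main=C]
After op 4 (checkout): HEAD=feat@B [feat=B main=C]
After op 5 (merge): HEAD=feat@D [feat=D main=C]
After op 6 (commit): HEAD=feat@E [feat=E main=C]
After op 7 (reset): HEAD=feat@C [feat=C main=C]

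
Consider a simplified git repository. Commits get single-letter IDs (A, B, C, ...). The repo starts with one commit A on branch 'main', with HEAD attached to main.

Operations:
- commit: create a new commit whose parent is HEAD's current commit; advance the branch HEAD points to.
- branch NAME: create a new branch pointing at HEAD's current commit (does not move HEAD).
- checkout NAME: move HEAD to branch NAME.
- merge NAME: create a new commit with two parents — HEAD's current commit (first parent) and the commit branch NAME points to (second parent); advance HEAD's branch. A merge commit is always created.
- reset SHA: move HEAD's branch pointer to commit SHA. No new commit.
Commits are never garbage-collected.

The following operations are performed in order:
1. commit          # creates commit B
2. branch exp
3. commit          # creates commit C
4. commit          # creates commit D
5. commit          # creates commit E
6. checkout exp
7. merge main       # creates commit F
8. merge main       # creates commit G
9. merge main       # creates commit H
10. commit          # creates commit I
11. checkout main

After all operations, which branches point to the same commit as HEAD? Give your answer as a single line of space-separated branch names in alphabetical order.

After op 1 (commit): HEAD=main@B [main=B]
After op 2 (branch): HEAD=main@B [exp=B main=B]
After op 3 (commit): HEAD=main@C [exp=B main=C]
After op 4 (commit): HEAD=main@D [exp=B main=D]
After op 5 (commit): HEAD=main@E [exp=B main=E]
After op 6 (checkout): HEAD=exp@B [exp=B main=E]
After op 7 (merge): HEAD=exp@F [exp=F main=E]
After op 8 (merge): HEAD=exp@G [exp=G main=E]
After op 9 (merge): HEAD=exp@H [exp=H main=E]
After op 10 (commit): HEAD=exp@I [exp=I main=E]
After op 11 (checkout): HEAD=main@E [exp=I main=E]

Answer: main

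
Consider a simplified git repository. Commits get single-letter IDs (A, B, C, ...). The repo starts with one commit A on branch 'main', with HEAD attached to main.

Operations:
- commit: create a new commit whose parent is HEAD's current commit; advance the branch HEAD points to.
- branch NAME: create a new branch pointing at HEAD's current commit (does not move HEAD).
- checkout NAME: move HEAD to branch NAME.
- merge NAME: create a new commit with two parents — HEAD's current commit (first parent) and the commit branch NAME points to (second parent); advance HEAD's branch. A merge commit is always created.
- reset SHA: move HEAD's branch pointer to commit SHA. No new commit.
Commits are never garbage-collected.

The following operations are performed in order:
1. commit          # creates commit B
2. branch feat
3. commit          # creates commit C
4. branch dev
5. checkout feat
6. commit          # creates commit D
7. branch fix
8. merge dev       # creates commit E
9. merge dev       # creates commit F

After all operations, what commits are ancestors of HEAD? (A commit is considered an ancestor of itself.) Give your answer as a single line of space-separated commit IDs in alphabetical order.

Answer: A B C D E F

Derivation:
After op 1 (commit): HEAD=main@B [main=B]
After op 2 (branch): HEAD=main@B [feat=B main=B]
After op 3 (commit): HEAD=main@C [feat=B main=C]
After op 4 (branch): HEAD=main@C [dev=C feat=B main=C]
After op 5 (checkout): HEAD=feat@B [dev=C feat=B main=C]
After op 6 (commit): HEAD=feat@D [dev=C feat=D main=C]
After op 7 (branch): HEAD=feat@D [dev=C feat=D fix=D main=C]
After op 8 (merge): HEAD=feat@E [dev=C feat=E fix=D main=C]
After op 9 (merge): HEAD=feat@F [dev=C feat=F fix=D main=C]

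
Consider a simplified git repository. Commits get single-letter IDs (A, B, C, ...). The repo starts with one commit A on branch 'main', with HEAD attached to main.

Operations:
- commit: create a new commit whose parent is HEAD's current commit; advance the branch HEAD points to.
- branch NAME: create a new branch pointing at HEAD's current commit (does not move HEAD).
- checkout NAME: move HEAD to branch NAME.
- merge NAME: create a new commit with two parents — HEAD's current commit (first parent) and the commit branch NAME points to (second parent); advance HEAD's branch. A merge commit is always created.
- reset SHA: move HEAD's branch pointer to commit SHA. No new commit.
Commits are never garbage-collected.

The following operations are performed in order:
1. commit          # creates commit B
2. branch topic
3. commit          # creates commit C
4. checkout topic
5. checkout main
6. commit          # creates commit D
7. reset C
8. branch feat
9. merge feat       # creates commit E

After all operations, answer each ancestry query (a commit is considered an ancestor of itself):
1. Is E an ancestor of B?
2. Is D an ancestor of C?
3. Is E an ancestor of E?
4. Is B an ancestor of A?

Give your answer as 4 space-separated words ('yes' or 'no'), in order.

After op 1 (commit): HEAD=main@B [main=B]
After op 2 (branch): HEAD=main@B [main=B topic=B]
After op 3 (commit): HEAD=main@C [main=C topic=B]
After op 4 (checkout): HEAD=topic@B [main=C topic=B]
After op 5 (checkout): HEAD=main@C [main=C topic=B]
After op 6 (commit): HEAD=main@D [main=D topic=B]
After op 7 (reset): HEAD=main@C [main=C topic=B]
After op 8 (branch): HEAD=main@C [feat=C main=C topic=B]
After op 9 (merge): HEAD=main@E [feat=C main=E topic=B]
ancestors(B) = {A,B}; E in? no
ancestors(C) = {A,B,C}; D in? no
ancestors(E) = {A,B,C,E}; E in? yes
ancestors(A) = {A}; B in? no

Answer: no no yes no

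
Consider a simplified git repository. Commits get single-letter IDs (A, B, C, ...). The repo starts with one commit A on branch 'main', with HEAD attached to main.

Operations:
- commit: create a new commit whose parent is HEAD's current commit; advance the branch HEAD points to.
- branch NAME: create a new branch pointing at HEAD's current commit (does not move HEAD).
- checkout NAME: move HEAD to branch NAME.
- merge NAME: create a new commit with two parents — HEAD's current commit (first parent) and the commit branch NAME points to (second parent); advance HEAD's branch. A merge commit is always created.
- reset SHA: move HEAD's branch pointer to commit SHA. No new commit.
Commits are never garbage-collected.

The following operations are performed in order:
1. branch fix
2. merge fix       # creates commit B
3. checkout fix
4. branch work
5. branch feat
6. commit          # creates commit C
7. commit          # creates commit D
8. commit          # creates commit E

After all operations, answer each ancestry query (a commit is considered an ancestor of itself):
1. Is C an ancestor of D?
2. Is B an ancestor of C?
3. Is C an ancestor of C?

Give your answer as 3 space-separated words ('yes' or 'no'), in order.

Answer: yes no yes

Derivation:
After op 1 (branch): HEAD=main@A [fix=A main=A]
After op 2 (merge): HEAD=main@B [fix=A main=B]
After op 3 (checkout): HEAD=fix@A [fix=A main=B]
After op 4 (branch): HEAD=fix@A [fix=A main=B work=A]
After op 5 (branch): HEAD=fix@A [feat=A fix=A main=B work=A]
After op 6 (commit): HEAD=fix@C [feat=A fix=C main=B work=A]
After op 7 (commit): HEAD=fix@D [feat=A fix=D main=B work=A]
After op 8 (commit): HEAD=fix@E [feat=A fix=E main=B work=A]
ancestors(D) = {A,C,D}; C in? yes
ancestors(C) = {A,C}; B in? no
ancestors(C) = {A,C}; C in? yes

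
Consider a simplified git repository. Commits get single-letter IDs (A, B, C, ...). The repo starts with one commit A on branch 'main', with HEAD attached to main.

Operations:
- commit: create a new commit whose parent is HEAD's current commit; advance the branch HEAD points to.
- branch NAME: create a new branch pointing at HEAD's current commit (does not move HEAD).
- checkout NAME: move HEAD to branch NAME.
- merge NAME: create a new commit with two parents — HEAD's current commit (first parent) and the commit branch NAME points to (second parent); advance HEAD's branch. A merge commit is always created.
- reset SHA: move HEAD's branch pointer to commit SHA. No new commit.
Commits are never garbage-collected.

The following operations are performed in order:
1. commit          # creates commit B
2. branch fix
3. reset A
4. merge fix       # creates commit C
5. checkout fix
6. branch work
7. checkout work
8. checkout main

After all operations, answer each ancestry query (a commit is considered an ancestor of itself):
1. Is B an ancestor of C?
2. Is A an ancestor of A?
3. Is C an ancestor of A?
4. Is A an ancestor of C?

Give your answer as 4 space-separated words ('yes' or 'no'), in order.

Answer: yes yes no yes

Derivation:
After op 1 (commit): HEAD=main@B [main=B]
After op 2 (branch): HEAD=main@B [fix=B main=B]
After op 3 (reset): HEAD=main@A [fix=B main=A]
After op 4 (merge): HEAD=main@C [fix=B main=C]
After op 5 (checkout): HEAD=fix@B [fix=B main=C]
After op 6 (branch): HEAD=fix@B [fix=B main=C work=B]
After op 7 (checkout): HEAD=work@B [fix=B main=C work=B]
After op 8 (checkout): HEAD=main@C [fix=B main=C work=B]
ancestors(C) = {A,B,C}; B in? yes
ancestors(A) = {A}; A in? yes
ancestors(A) = {A}; C in? no
ancestors(C) = {A,B,C}; A in? yes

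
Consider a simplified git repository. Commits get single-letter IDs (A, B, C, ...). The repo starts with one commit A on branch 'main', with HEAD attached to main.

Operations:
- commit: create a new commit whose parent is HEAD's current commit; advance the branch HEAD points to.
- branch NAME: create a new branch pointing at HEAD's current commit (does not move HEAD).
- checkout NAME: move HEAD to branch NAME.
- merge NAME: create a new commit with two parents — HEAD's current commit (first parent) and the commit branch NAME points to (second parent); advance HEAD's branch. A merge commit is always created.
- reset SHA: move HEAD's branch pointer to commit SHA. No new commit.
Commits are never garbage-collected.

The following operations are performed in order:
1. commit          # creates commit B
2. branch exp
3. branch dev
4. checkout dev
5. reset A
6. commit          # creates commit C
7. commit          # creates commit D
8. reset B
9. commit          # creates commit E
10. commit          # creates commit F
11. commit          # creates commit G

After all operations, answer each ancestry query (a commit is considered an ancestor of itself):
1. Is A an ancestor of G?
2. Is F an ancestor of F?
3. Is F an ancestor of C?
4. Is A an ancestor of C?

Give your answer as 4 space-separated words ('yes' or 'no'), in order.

After op 1 (commit): HEAD=main@B [main=B]
After op 2 (branch): HEAD=main@B [exp=B main=B]
After op 3 (branch): HEAD=main@B [dev=B exp=B main=B]
After op 4 (checkout): HEAD=dev@B [dev=B exp=B main=B]
After op 5 (reset): HEAD=dev@A [dev=A exp=B main=B]
After op 6 (commit): HEAD=dev@C [dev=C exp=B main=B]
After op 7 (commit): HEAD=dev@D [dev=D exp=B main=B]
After op 8 (reset): HEAD=dev@B [dev=B exp=B main=B]
After op 9 (commit): HEAD=dev@E [dev=E exp=B main=B]
After op 10 (commit): HEAD=dev@F [dev=F exp=B main=B]
After op 11 (commit): HEAD=dev@G [dev=G exp=B main=B]
ancestors(G) = {A,B,E,F,G}; A in? yes
ancestors(F) = {A,B,E,F}; F in? yes
ancestors(C) = {A,C}; F in? no
ancestors(C) = {A,C}; A in? yes

Answer: yes yes no yes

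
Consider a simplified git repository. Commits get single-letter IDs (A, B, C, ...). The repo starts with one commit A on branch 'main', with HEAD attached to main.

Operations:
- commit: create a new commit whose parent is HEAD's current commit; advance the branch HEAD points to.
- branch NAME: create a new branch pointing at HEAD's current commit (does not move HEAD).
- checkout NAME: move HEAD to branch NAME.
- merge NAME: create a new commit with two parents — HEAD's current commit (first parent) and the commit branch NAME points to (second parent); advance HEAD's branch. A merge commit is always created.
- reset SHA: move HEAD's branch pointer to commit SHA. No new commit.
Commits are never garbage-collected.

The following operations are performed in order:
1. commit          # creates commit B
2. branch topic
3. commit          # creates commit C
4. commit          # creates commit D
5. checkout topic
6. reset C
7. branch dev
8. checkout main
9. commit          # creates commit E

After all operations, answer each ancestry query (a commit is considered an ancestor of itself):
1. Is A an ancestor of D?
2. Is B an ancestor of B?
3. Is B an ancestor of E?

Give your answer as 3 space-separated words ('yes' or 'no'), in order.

After op 1 (commit): HEAD=main@B [main=B]
After op 2 (branch): HEAD=main@B [main=B topic=B]
After op 3 (commit): HEAD=main@C [main=C topic=B]
After op 4 (commit): HEAD=main@D [main=D topic=B]
After op 5 (checkout): HEAD=topic@B [main=D topic=B]
After op 6 (reset): HEAD=topic@C [main=D topic=C]
After op 7 (branch): HEAD=topic@C [dev=C main=D topic=C]
After op 8 (checkout): HEAD=main@D [dev=C main=D topic=C]
After op 9 (commit): HEAD=main@E [dev=C main=E topic=C]
ancestors(D) = {A,B,C,D}; A in? yes
ancestors(B) = {A,B}; B in? yes
ancestors(E) = {A,B,C,D,E}; B in? yes

Answer: yes yes yes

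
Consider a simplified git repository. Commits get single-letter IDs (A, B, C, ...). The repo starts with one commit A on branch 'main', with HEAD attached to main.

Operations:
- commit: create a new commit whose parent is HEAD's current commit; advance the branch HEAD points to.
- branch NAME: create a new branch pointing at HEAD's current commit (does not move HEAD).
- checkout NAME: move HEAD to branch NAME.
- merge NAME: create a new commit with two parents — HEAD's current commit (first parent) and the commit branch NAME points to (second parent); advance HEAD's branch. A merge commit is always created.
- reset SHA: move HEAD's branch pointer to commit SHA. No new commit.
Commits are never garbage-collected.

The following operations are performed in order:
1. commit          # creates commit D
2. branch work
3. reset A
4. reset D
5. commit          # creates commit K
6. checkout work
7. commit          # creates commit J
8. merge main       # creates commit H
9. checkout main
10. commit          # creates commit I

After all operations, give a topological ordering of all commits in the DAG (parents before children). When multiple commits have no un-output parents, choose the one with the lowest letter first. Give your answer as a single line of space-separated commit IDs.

After op 1 (commit): HEAD=main@D [main=D]
After op 2 (branch): HEAD=main@D [main=D work=D]
After op 3 (reset): HEAD=main@A [main=A work=D]
After op 4 (reset): HEAD=main@D [main=D work=D]
After op 5 (commit): HEAD=main@K [main=K work=D]
After op 6 (checkout): HEAD=work@D [main=K work=D]
After op 7 (commit): HEAD=work@J [main=K work=J]
After op 8 (merge): HEAD=work@H [main=K work=H]
After op 9 (checkout): HEAD=main@K [main=K work=H]
After op 10 (commit): HEAD=main@I [main=I work=H]
commit A: parents=[]
commit D: parents=['A']
commit H: parents=['J', 'K']
commit I: parents=['K']
commit J: parents=['D']
commit K: parents=['D']

Answer: A D J K H I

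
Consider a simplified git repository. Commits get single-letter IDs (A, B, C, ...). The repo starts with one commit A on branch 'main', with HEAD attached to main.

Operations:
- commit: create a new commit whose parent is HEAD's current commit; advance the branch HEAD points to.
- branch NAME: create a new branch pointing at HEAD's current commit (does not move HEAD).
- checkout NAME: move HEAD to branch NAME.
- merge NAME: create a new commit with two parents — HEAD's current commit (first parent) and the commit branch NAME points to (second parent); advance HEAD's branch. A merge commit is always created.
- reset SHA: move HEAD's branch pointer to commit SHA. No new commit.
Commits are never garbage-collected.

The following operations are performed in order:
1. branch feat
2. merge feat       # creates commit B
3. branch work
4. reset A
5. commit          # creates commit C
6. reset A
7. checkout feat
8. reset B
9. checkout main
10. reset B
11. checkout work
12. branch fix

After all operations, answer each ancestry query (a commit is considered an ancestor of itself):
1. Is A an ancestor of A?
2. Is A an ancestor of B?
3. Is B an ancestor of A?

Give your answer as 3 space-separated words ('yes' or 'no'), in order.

Answer: yes yes no

Derivation:
After op 1 (branch): HEAD=main@A [feat=A main=A]
After op 2 (merge): HEAD=main@B [feat=A main=B]
After op 3 (branch): HEAD=main@B [feat=A main=B work=B]
After op 4 (reset): HEAD=main@A [feat=A main=A work=B]
After op 5 (commit): HEAD=main@C [feat=A main=C work=B]
After op 6 (reset): HEAD=main@A [feat=A main=A work=B]
After op 7 (checkout): HEAD=feat@A [feat=A main=A work=B]
After op 8 (reset): HEAD=feat@B [feat=B main=A work=B]
After op 9 (checkout): HEAD=main@A [feat=B main=A work=B]
After op 10 (reset): HEAD=main@B [feat=B main=B work=B]
After op 11 (checkout): HEAD=work@B [feat=B main=B work=B]
After op 12 (branch): HEAD=work@B [feat=B fix=B main=B work=B]
ancestors(A) = {A}; A in? yes
ancestors(B) = {A,B}; A in? yes
ancestors(A) = {A}; B in? no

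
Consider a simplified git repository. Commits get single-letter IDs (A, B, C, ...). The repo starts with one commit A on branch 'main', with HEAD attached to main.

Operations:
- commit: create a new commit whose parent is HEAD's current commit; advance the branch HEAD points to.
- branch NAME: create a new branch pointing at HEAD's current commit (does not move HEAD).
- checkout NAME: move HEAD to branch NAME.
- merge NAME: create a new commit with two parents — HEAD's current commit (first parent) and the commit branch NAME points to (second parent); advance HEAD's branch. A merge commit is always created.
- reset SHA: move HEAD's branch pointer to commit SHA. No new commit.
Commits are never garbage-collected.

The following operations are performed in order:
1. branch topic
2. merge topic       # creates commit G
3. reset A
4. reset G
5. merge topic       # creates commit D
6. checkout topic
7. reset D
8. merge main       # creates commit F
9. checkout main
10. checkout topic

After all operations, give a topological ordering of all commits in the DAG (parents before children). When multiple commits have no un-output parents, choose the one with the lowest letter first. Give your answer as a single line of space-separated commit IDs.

Answer: A G D F

Derivation:
After op 1 (branch): HEAD=main@A [main=A topic=A]
After op 2 (merge): HEAD=main@G [main=G topic=A]
After op 3 (reset): HEAD=main@A [main=A topic=A]
After op 4 (reset): HEAD=main@G [main=G topic=A]
After op 5 (merge): HEAD=main@D [main=D topic=A]
After op 6 (checkout): HEAD=topic@A [main=D topic=A]
After op 7 (reset): HEAD=topic@D [main=D topic=D]
After op 8 (merge): HEAD=topic@F [main=D topic=F]
After op 9 (checkout): HEAD=main@D [main=D topic=F]
After op 10 (checkout): HEAD=topic@F [main=D topic=F]
commit A: parents=[]
commit D: parents=['G', 'A']
commit F: parents=['D', 'D']
commit G: parents=['A', 'A']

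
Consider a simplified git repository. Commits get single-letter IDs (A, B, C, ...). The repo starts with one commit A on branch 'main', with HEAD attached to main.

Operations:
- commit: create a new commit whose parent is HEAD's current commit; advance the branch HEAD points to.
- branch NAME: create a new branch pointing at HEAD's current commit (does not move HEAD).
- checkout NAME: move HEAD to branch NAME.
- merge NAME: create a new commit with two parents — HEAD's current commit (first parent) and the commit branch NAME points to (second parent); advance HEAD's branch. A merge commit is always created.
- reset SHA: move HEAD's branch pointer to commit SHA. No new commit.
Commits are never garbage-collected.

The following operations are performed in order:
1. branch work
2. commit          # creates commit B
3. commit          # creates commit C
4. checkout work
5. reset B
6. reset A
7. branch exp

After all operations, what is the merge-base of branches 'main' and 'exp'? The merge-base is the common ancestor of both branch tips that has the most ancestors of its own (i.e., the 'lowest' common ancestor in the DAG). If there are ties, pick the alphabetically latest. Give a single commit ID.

Answer: A

Derivation:
After op 1 (branch): HEAD=main@A [main=A work=A]
After op 2 (commit): HEAD=main@B [main=B work=A]
After op 3 (commit): HEAD=main@C [main=C work=A]
After op 4 (checkout): HEAD=work@A [main=C work=A]
After op 5 (reset): HEAD=work@B [main=C work=B]
After op 6 (reset): HEAD=work@A [main=C work=A]
After op 7 (branch): HEAD=work@A [exp=A main=C work=A]
ancestors(main=C): ['A', 'B', 'C']
ancestors(exp=A): ['A']
common: ['A']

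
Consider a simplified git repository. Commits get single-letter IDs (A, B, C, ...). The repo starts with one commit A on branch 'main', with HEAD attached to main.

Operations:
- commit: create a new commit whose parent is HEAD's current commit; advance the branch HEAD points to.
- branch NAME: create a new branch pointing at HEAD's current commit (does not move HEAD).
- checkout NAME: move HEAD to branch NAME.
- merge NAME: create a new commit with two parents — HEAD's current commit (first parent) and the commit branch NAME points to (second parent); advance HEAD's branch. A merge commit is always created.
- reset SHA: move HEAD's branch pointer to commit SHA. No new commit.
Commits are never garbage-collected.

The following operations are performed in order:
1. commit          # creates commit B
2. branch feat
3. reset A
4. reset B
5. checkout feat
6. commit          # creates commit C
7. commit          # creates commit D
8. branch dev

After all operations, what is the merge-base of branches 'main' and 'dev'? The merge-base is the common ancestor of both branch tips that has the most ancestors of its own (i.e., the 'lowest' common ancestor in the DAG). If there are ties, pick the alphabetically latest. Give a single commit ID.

Answer: B

Derivation:
After op 1 (commit): HEAD=main@B [main=B]
After op 2 (branch): HEAD=main@B [feat=B main=B]
After op 3 (reset): HEAD=main@A [feat=B main=A]
After op 4 (reset): HEAD=main@B [feat=B main=B]
After op 5 (checkout): HEAD=feat@B [feat=B main=B]
After op 6 (commit): HEAD=feat@C [feat=C main=B]
After op 7 (commit): HEAD=feat@D [feat=D main=B]
After op 8 (branch): HEAD=feat@D [dev=D feat=D main=B]
ancestors(main=B): ['A', 'B']
ancestors(dev=D): ['A', 'B', 'C', 'D']
common: ['A', 'B']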